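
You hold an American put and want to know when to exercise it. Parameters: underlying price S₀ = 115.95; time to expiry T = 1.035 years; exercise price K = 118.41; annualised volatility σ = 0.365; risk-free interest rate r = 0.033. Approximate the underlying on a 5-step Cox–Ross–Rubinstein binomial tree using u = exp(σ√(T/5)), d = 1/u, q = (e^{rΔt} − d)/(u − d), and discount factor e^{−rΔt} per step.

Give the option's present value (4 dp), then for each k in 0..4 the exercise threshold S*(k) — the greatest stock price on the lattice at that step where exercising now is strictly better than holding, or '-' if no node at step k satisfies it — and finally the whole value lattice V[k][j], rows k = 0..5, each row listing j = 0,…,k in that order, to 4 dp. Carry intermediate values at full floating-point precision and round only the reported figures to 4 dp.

price = 17.4029
boundary = - - - 70.4543 83.1818
tree:
17.4029
25.4803 8.8704
35.8479 14.5737 2.7970
47.9557 23.1978 5.4065 0.0000
58.7358 35.2282 10.4508 0.0000 0.0000
67.8665 47.9557 20.2014 0.0000 0.0000 0.0000

params: Δt=0.20700 u=1.18065 d=0.84699 q=0.47912 e^(-rΔt)=0.99319
t_5 payoffs: 67.8665 47.9557 20.2014 0.0000 0.0000 0.0000
t_4: node(4,0) S=59.6742 payoff=58.7358 vs cont=57.9297 → 58.7358 [stop]  node(4,1) S=83.1818 payoff=35.2282 vs cont=34.4221 → 35.2282 [stop]  node(4,2) S=115.9500 payoff=2.4600 vs cont=10.4508 → 10.4508 [wait]  node(4,3) S=161.6266 payoff=0.0000 vs cont=0.0000 → 0.0000 [wait]  node(4,4) S=225.2969 payoff=0.0000 vs cont=0.0000 → 0.0000 [wait]  ⇒ S*(4)=83.1818
t_3: node(3,0) S=70.4543 payoff=47.9557 vs cont=47.1496 → 47.9557 [stop]  node(3,1) S=98.2086 payoff=20.2014 vs cont=23.1978 → 23.1978 [wait]  node(3,2) S=136.8963 payoff=0.0000 vs cont=5.4065 → 5.4065 [wait]  node(3,3) S=190.8245 payoff=0.0000 vs cont=0.0000 → 0.0000 [wait]  ⇒ S*(3)=70.4543
t_2: node(2,0) S=83.1818 payoff=35.2282 vs cont=35.8479 → 35.8479 [wait]  node(2,1) S=115.9500 payoff=2.4600 vs cont=14.5737 → 14.5737 [wait]  node(2,2) S=161.6266 payoff=0.0000 vs cont=2.7970 → 2.7970 [wait]  ⇒ S*(2)=-
t_1: node(1,0) S=98.2086 payoff=20.2014 vs cont=25.4803 → 25.4803 [wait]  node(1,1) S=136.8963 payoff=0.0000 vs cont=8.8704 → 8.8704 [wait]  ⇒ S*(1)=-
t_0: node(0,0) S=115.9500 payoff=2.4600 vs cont=17.4029 → 17.4029 [wait]  ⇒ S*(0)=-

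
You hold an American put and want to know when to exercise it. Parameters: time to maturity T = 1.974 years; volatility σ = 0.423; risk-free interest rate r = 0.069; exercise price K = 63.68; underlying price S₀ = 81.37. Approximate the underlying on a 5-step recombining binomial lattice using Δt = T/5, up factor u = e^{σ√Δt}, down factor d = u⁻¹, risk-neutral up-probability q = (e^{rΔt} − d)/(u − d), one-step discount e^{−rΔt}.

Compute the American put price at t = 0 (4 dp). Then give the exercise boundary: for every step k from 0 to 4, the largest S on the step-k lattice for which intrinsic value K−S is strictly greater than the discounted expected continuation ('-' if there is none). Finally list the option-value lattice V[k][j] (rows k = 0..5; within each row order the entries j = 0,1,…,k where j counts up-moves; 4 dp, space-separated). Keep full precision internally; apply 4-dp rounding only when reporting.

params: Δt=0.39480 u=1.30445 d=0.76660 q=0.48529 e^(-rΔt)=0.97313
t_5 payoffs: 42.1362 27.0212 1.3014 0.0000 0.0000 0.0000
t_4: node(4,0) S=28.1028 payoff=35.5772 vs cont=33.8659 → 35.5772 [stop]  node(4,1) S=47.8197 payoff=15.8603 vs cont=14.1490 → 15.8603 [stop]  node(4,2) S=81.3700 payoff=0.0000 vs cont=0.6518 → 0.6518 [wait]  node(4,3) S=138.4591 payoff=0.0000 vs cont=0.0000 → 0.0000 [wait]  node(4,4) S=235.6018 payoff=0.0000 vs cont=0.0000 → 0.0000 [wait]  ⇒ S*(4)=47.8197
t_3: node(3,0) S=36.6588 payoff=27.0212 vs cont=25.3099 → 27.0212 [stop]  node(3,1) S=62.3786 payoff=1.3014 vs cont=8.2519 → 8.2519 [wait]  node(3,2) S=106.1434 payoff=0.0000 vs cont=0.3265 → 0.3265 [wait]  node(3,3) S=180.6134 payoff=0.0000 vs cont=0.0000 → 0.0000 [wait]  ⇒ S*(3)=36.6588
t_2: node(2,0) S=47.8197 payoff=15.8603 vs cont=17.4313 → 17.4313 [wait]  node(2,1) S=81.3700 payoff=0.0000 vs cont=4.2874 → 4.2874 [wait]  node(2,2) S=138.4591 payoff=0.0000 vs cont=0.1635 → 0.1635 [wait]  ⇒ S*(2)=-
t_1: node(1,0) S=62.3786 payoff=1.3014 vs cont=10.7557 → 10.7557 [wait]  node(1,1) S=106.1434 payoff=0.0000 vs cont=2.2247 → 2.2247 [wait]  ⇒ S*(1)=-
t_0: node(0,0) S=81.3700 payoff=0.0000 vs cont=6.4379 → 6.4379 [wait]  ⇒ S*(0)=-

price = 6.4379
boundary = - - - 36.6588 47.8197
tree:
6.4379
10.7557 2.2247
17.4313 4.2874 0.1635
27.0212 8.2519 0.3265 0.0000
35.5772 15.8603 0.6518 0.0000 0.0000
42.1362 27.0212 1.3014 0.0000 0.0000 0.0000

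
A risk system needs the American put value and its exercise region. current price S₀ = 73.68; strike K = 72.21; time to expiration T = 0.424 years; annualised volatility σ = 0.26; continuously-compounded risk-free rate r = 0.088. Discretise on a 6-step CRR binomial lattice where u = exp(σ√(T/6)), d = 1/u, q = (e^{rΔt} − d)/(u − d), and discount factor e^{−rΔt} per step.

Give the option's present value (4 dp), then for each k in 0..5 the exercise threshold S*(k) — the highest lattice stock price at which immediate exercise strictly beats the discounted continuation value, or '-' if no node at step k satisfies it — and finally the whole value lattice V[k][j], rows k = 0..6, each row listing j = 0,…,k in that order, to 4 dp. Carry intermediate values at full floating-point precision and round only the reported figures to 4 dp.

price = 3.2253
boundary = - - - 59.8824 64.1676 59.8824
tree:
3.2253
5.2584 1.4447
8.2516 2.6427 0.3900
12.3276 4.7028 0.8310 0.0000
16.3267 8.0424 1.7709 0.0000 0.0000
20.0587 12.3276 3.7739 0.0000 0.0000 0.0000
23.5414 16.3267 8.0424 0.0000 0.0000 0.0000 0.0000

Δt=0.07067, u=1.07156, d=0.93322, q=0.52782, disc=e^(-rΔt)=0.99380
k=6 terminal: V=max(K-S,0) → 23.5414 16.3267 8.0424 0.0000 0.0000 0.0000 0.0000
k=5: j=0 S=52.1513 intr=20.0587 cont=19.6110 V=20.0587[EX]; j=1 S=59.8824 intr=12.3276 cont=11.8800 V=12.3276[EX]; j=2 S=68.7595 intr=3.4505 cont=3.7739 V=3.7739[hold]; j=3 S=78.9526 intr=0.0000 cont=0.0000 V=0.0000[hold]; j=4 S=90.6567 intr=0.0000 cont=0.0000 V=0.0000[hold]; j=5 S=104.0959 intr=0.0000 cont=0.0000 V=0.0000[hold]  S*(5)=59.8824
k=4: j=0 S=55.8833 intr=16.3267 cont=15.8790 V=16.3267[EX]; j=1 S=64.1676 intr=8.0424 cont=7.7644 V=8.0424[EX]; j=2 S=73.6800 intr=0.0000 cont=1.7709 V=1.7709[hold]; j=3 S=84.6025 intr=0.0000 cont=0.0000 V=0.0000[hold]; j=4 S=97.1442 intr=0.0000 cont=0.0000 V=0.0000[hold]  S*(4)=64.1676
k=3: j=0 S=59.8824 intr=12.3276 cont=11.8800 V=12.3276[EX]; j=1 S=68.7595 intr=3.4505 cont=4.7028 V=4.7028[hold]; j=2 S=78.9526 intr=0.0000 cont=0.8310 V=0.8310[hold]; j=3 S=90.6567 intr=0.0000 cont=0.0000 V=0.0000[hold]  S*(3)=59.8824
k=2: j=0 S=64.1676 intr=8.0424 cont=8.2516 V=8.2516[hold]; j=1 S=73.6800 intr=0.0000 cont=2.6427 V=2.6427[hold]; j=2 S=84.6025 intr=0.0000 cont=0.3900 V=0.3900[hold]  S*(2)=-
k=1: j=0 S=68.7595 intr=3.4505 cont=5.2584 V=5.2584[hold]; j=1 S=78.9526 intr=0.0000 cont=1.4447 V=1.4447[hold]  S*(1)=-
k=0: j=0 S=73.6800 intr=0.0000 cont=3.2253 V=3.2253[hold]  S*(0)=-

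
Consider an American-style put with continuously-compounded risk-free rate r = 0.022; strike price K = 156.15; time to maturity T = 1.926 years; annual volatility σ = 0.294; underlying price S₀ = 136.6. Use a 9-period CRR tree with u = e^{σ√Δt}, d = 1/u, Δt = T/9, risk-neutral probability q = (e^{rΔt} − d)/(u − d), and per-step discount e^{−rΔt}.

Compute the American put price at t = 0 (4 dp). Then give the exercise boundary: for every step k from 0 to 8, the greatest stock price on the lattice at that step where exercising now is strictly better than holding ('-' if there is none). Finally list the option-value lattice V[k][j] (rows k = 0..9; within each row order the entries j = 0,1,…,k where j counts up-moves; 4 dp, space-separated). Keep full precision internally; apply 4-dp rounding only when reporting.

Δt=0.21400  u=1.14569  d=0.87284  q=0.48335  discount=0.99530
step 9 (expiry): payoffs max(K−S,0) = 115.9843 103.4285 86.9478 65.3152 36.9203 0.0000 0.0000 0.0000 0.0000 0.0000
step 8: (k=8,j=0): S=46.0174, (K−S)⁺=110.1326, hold=109.3992 ⇒ V=110.1326 exercise | (k=8,j=1): S=60.4024, (K−S)⁺=95.7476, hold=95.0142 ⇒ V=95.7476 exercise | (k=8,j=2): S=79.2841, (K−S)⁺=76.8659, hold=76.1325 ⇒ V=76.8659 exercise | (k=8,j=3): S=104.0683, (K−S)⁺=52.0817, hold=51.3483 ⇒ V=52.0817 exercise | (k=8,j=4): S=136.6000, (K−S)⁺=19.5500, hold=18.9854 ⇒ V=19.5500 exercise | (k=8,j=5): S=179.3011, (K−S)⁺=0.0000, hold=0.0000 ⇒ V=0.0000 continue | (k=8,j=6): S=235.3506, (K−S)⁺=0.0000, hold=0.0000 ⇒ V=0.0000 continue | (k=8,j=7): S=308.9210, (K−S)⁺=0.0000, hold=0.0000 ⇒ V=0.0000 continue | (k=8,j=8): S=405.4896, (K−S)⁺=0.0000, hold=0.0000 ⇒ V=0.0000 continue  boundary S*=136.6000
step 7: (k=7,j=0): S=52.7215, (K−S)⁺=103.4285, hold=102.6951 ⇒ V=103.4285 exercise | (k=7,j=1): S=69.2022, (K−S)⁺=86.9478, hold=86.2144 ⇒ V=86.9478 exercise | (k=7,j=2): S=90.8348, (K−S)⁺=65.3152, hold=64.5818 ⇒ V=65.3152 exercise | (k=7,j=3): S=119.2297, (K−S)⁺=36.9203, hold=36.1868 ⇒ V=36.9203 exercise | (k=7,j=4): S=156.5009, (K−S)⁺=0.0000, hold=10.0531 ⇒ V=10.0531 continue | (k=7,j=5): S=205.4230, (K−S)⁺=0.0000, hold=0.0000 ⇒ V=0.0000 continue | (k=7,j=6): S=269.6382, (K−S)⁺=0.0000, hold=0.0000 ⇒ V=0.0000 continue | (k=7,j=7): S=353.9269, (K−S)⁺=0.0000, hold=0.0000 ⇒ V=0.0000 continue  boundary S*=119.2297
step 6: (k=6,j=0): S=60.4024, (K−S)⁺=95.7476, hold=95.0142 ⇒ V=95.7476 exercise | (k=6,j=1): S=79.2841, (K−S)⁺=76.8659, hold=76.1325 ⇒ V=76.8659 exercise | (k=6,j=2): S=104.0683, (K−S)⁺=52.0817, hold=51.3483 ⇒ V=52.0817 exercise | (k=6,j=3): S=136.6000, (K−S)⁺=19.5500, hold=23.8217 ⇒ V=23.8217 continue | (k=6,j=4): S=179.3011, (K−S)⁺=0.0000, hold=5.1696 ⇒ V=5.1696 continue | (k=6,j=5): S=235.3506, (K−S)⁺=0.0000, hold=0.0000 ⇒ V=0.0000 continue | (k=6,j=6): S=308.9210, (K−S)⁺=0.0000, hold=0.0000 ⇒ V=0.0000 continue  boundary S*=104.0683
step 5: (k=5,j=0): S=69.2022, (K−S)⁺=86.9478, hold=86.2144 ⇒ V=86.9478 exercise | (k=5,j=1): S=90.8348, (K−S)⁺=65.3152, hold=64.5818 ⇒ V=65.3152 exercise | (k=5,j=2): S=119.2297, (K−S)⁺=36.9203, hold=38.2419 ⇒ V=38.2419 continue | (k=5,j=3): S=156.5009, (K−S)⁺=0.0000, hold=14.7367 ⇒ V=14.7367 continue | (k=5,j=4): S=205.4230, (K−S)⁺=0.0000, hold=2.6583 ⇒ V=2.6583 continue | (k=5,j=5): S=269.6382, (K−S)⁺=0.0000, hold=0.0000 ⇒ V=0.0000 continue  boundary S*=90.8348
step 4: (k=4,j=0): S=79.2841, (K−S)⁺=76.8659, hold=76.1325 ⇒ V=76.8659 exercise | (k=4,j=1): S=104.0683, (K−S)⁺=52.0817, hold=51.9841 ⇒ V=52.0817 exercise | (k=4,j=2): S=136.6000, (K−S)⁺=19.5500, hold=26.7545 ⇒ V=26.7545 continue | (k=4,j=3): S=179.3011, (K−S)⁺=0.0000, hold=8.8569 ⇒ V=8.8569 continue | (k=4,j=4): S=235.3506, (K−S)⁺=0.0000, hold=1.3670 ⇒ V=1.3670 continue  boundary S*=104.0683
step 3: (k=3,j=0): S=90.8348, (K−S)⁺=65.3152, hold=64.5818 ⇒ V=65.3152 exercise | (k=3,j=1): S=119.2297, (K−S)⁺=36.9203, hold=39.6527 ⇒ V=39.6527 continue | (k=3,j=2): S=156.5009, (K−S)⁺=0.0000, hold=18.0187 ⇒ V=18.0187 continue | (k=3,j=3): S=205.4230, (K−S)⁺=0.0000, hold=5.2121 ⇒ V=5.2121 continue  boundary S*=90.8348
step 2: (k=2,j=0): S=104.0683, (K−S)⁺=52.0817, hold=52.6628 ⇒ V=52.6628 continue | (k=2,j=1): S=136.6000, (K−S)⁺=19.5500, hold=29.0589 ⇒ V=29.0589 continue | (k=2,j=2): S=179.3011, (K−S)⁺=0.0000, hold=11.7731 ⇒ V=11.7731 continue  boundary S*=-
step 1: (k=1,j=0): S=119.2297, (K−S)⁺=36.9203, hold=41.0602 ⇒ V=41.0602 continue | (k=1,j=1): S=156.5009, (K−S)⁺=0.0000, hold=20.6066 ⇒ V=20.6066 continue  boundary S*=-
step 0: (k=0,j=0): S=136.6000, (K−S)⁺=19.5500, hold=31.0276 ⇒ V=31.0276 continue  boundary S*=-

price = 31.0276
boundary = - - - 90.8348 104.0683 90.8348 104.0683 119.2297 136.6000
tree:
31.0276
41.0602 20.6066
52.6628 29.0589 11.7731
65.3152 39.6527 18.0187 5.2121
76.8659 52.0817 26.7545 8.8569 1.3670
86.9478 65.3152 38.2419 14.7367 2.6583 0.0000
95.7476 76.8659 52.0817 23.8217 5.1696 0.0000 0.0000
103.4285 86.9478 65.3152 36.9203 10.0531 0.0000 0.0000 0.0000
110.1326 95.7476 76.8659 52.0817 19.5500 0.0000 0.0000 0.0000 0.0000
115.9843 103.4285 86.9478 65.3152 36.9203 0.0000 0.0000 0.0000 0.0000 0.0000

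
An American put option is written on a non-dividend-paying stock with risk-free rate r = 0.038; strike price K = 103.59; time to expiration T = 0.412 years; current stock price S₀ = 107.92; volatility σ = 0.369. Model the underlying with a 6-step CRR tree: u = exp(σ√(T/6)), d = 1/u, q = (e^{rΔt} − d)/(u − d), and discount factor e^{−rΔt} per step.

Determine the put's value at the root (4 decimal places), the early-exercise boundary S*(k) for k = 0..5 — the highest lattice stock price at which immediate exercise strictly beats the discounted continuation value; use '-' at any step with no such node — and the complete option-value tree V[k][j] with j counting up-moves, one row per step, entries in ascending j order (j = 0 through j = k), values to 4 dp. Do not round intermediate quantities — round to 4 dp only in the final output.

Δt=0.06867, u=1.10152, d=0.90783, q=0.48933, disc=e^(-rΔt)=0.99739
k=6 terminal: V=max(K-S,0) → 43.1757 30.2861 14.6464 0.0000 0.0000 0.0000 0.0000
k=5: j=0 S=66.5478 intr=37.0422 cont=36.7723 V=37.0422[EX]; j=1 S=80.7460 intr=22.8440 cont=22.5741 V=22.8440[EX]; j=2 S=97.9734 intr=5.6166 cont=7.4599 V=7.4599[hold]; j=3 S=118.8764 intr=0.0000 cont=0.0000 V=0.0000[hold]; j=4 S=144.2391 intr=0.0000 cont=0.0000 V=0.0000[hold]; j=5 S=175.0130 intr=0.0000 cont=0.0000 V=0.0000[hold]  S*(5)=80.7460
k=4: j=0 S=73.3039 intr=30.2861 cont=30.0161 V=30.2861[EX]; j=1 S=88.9436 intr=14.6464 cont=15.2761 V=15.2761[hold]; j=2 S=107.9200 intr=0.0000 cont=3.7996 V=3.7996[hold]; j=3 S=130.9451 intr=0.0000 cont=0.0000 V=0.0000[hold]; j=4 S=158.8827 intr=0.0000 cont=0.0000 V=0.0000[hold]  S*(4)=73.3039
k=3: j=0 S=80.7460 intr=22.8440 cont=22.8814 V=22.8814[hold]; j=1 S=97.9734 intr=5.6166 cont=9.6351 V=9.6351[hold]; j=2 S=118.8764 intr=0.0000 cont=1.9353 V=1.9353[hold]; j=3 S=144.2391 intr=0.0000 cont=0.0000 V=0.0000[hold]  S*(3)=-
k=2: j=0 S=88.9436 intr=14.6464 cont=16.3568 V=16.3568[hold]; j=1 S=107.9200 intr=0.0000 cont=5.8520 V=5.8520[hold]; j=2 S=130.9451 intr=0.0000 cont=0.9857 V=0.9857[hold]  S*(2)=-
k=1: j=0 S=97.9734 intr=5.6166 cont=11.1872 V=11.1872[hold]; j=1 S=118.8764 intr=0.0000 cont=3.4617 V=3.4617[hold]  S*(1)=-
k=0: j=0 S=107.9200 intr=0.0000 cont=7.3876 V=7.3876[hold]  S*(0)=-

price = 7.3876
boundary = - - - - 73.3039 80.7460
tree:
7.3876
11.1872 3.4617
16.3568 5.8520 0.9857
22.8814 9.6351 1.9353 0.0000
30.2861 15.2761 3.7996 0.0000 0.0000
37.0422 22.8440 7.4599 0.0000 0.0000 0.0000
43.1757 30.2861 14.6464 0.0000 0.0000 0.0000 0.0000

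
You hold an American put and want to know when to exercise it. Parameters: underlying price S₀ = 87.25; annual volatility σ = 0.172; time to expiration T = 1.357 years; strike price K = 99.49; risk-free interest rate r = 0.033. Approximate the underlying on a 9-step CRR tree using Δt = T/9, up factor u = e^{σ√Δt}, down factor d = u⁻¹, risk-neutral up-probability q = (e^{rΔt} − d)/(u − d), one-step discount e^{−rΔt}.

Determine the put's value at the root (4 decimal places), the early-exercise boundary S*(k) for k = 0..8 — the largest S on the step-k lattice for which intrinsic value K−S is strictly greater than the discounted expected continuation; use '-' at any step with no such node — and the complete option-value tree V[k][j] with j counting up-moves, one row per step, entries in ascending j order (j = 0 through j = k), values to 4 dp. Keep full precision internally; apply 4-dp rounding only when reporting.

price = 13.2939
boundary = - 81.6131 76.3404 81.6131 76.3404 81.6131 76.3404 81.6131 87.2500
tree:
13.2939
17.8769 9.2014
23.1496 13.0362 5.7585
28.0817 17.8769 8.7039 3.1017
32.6951 23.1496 12.7187 5.0905 1.3002
37.0105 28.0817 17.8769 8.0911 2.3765 0.3217
41.0471 32.6951 23.1496 12.3472 4.2497 0.6744 0.0000
44.8228 37.0105 28.0817 17.8769 7.3739 1.4138 0.0000 0.0000
48.3547 41.0471 32.6951 23.1496 12.2400 2.9639 0.0000 0.0000 0.0000
51.6584 44.8228 37.0105 28.0817 17.8769 6.2138 0.0000 0.0000 0.0000 0.0000

params: Δt=0.15078 u=1.06907 d=0.93539 q=0.52062 e^(-rΔt)=0.99504
t_9 payoffs: 51.6584 44.8228 37.0105 28.0817 17.8769 6.2138 0.0000 0.0000 0.0000 0.0000
t_8: node(8,0) S=51.1353 payoff=48.3547 vs cont=47.8609 → 48.3547 [stop]  node(8,1) S=58.4429 payoff=41.0471 vs cont=40.5533 → 41.0471 [stop]  node(8,2) S=66.7949 payoff=32.6951 vs cont=32.2013 → 32.6951 [stop]  node(8,3) S=76.3404 payoff=23.1496 vs cont=22.6558 → 23.1496 [stop]  node(8,4) S=87.2500 payoff=12.2400 vs cont=11.7462 → 12.2400 [stop]  node(8,5) S=99.7187 payoff=0.0000 vs cont=2.9639 → 2.9639 [wait]  node(8,6) S=113.9693 payoff=0.0000 vs cont=0.0000 → 0.0000 [wait]  node(8,7) S=130.2563 payoff=0.0000 vs cont=0.0000 → 0.0000 [wait]  node(8,8) S=148.8710 payoff=0.0000 vs cont=0.0000 → 0.0000 [wait]  ⇒ S*(8)=87.2500
t_7: node(7,0) S=54.6672 payoff=44.8228 vs cont=44.3291 → 44.8228 [stop]  node(7,1) S=62.4795 payoff=37.0105 vs cont=36.5167 → 37.0105 [stop]  node(7,2) S=71.4083 payoff=28.0817 vs cont=27.5879 → 28.0817 [stop]  node(7,3) S=81.6131 payoff=17.8769 vs cont=17.3831 → 17.8769 [stop]  node(7,4) S=93.2762 payoff=6.2138 vs cont=7.3739 → 7.3739 [wait]  node(7,5) S=106.6061 payoff=0.0000 vs cont=1.4138 → 1.4138 [wait]  node(7,6) S=121.8410 payoff=0.0000 vs cont=0.0000 → 0.0000 [wait]  node(7,7) S=139.2530 payoff=0.0000 vs cont=0.0000 → 0.0000 [wait]  ⇒ S*(7)=81.6131
t_6: node(6,0) S=58.4429 payoff=41.0471 vs cont=40.5533 → 41.0471 [stop]  node(6,1) S=66.7949 payoff=32.6951 vs cont=32.2013 → 32.6951 [stop]  node(6,2) S=76.3404 payoff=23.1496 vs cont=22.6558 → 23.1496 [stop]  node(6,3) S=87.2500 payoff=12.2400 vs cont=12.3472 → 12.3472 [wait]  node(6,4) S=99.7187 payoff=0.0000 vs cont=4.2497 → 4.2497 [wait]  node(6,5) S=113.9693 payoff=0.0000 vs cont=0.6744 → 0.6744 [wait]  node(6,6) S=130.2563 payoff=0.0000 vs cont=0.0000 → 0.0000 [wait]  ⇒ S*(6)=76.3404
t_5: node(5,0) S=62.4795 payoff=37.0105 vs cont=36.5167 → 37.0105 [stop]  node(5,1) S=71.4083 payoff=28.0817 vs cont=27.5879 → 28.0817 [stop]  node(5,2) S=81.6131 payoff=17.8769 vs cont=17.4386 → 17.8769 [stop]  node(5,3) S=93.2762 payoff=6.2138 vs cont=8.0911 → 8.0911 [wait]  node(5,4) S=106.6061 payoff=0.0000 vs cont=2.3765 → 2.3765 [wait]  node(5,5) S=121.8410 payoff=0.0000 vs cont=0.3217 → 0.3217 [wait]  ⇒ S*(5)=81.6131
t_4: node(4,0) S=66.7949 payoff=32.6951 vs cont=32.2013 → 32.6951 [stop]  node(4,1) S=76.3404 payoff=23.1496 vs cont=22.6558 → 23.1496 [stop]  node(4,2) S=87.2500 payoff=12.2400 vs cont=12.7187 → 12.7187 [wait]  node(4,3) S=99.7187 payoff=0.0000 vs cont=5.0905 → 5.0905 [wait]  node(4,4) S=113.9693 payoff=0.0000 vs cont=1.3002 → 1.3002 [wait]  ⇒ S*(4)=76.3404
t_3: node(3,0) S=71.4083 payoff=28.0817 vs cont=27.5879 → 28.0817 [stop]  node(3,1) S=81.6131 payoff=17.8769 vs cont=17.6311 → 17.8769 [stop]  node(3,2) S=93.2762 payoff=6.2138 vs cont=8.7039 → 8.7039 [wait]  node(3,3) S=106.6061 payoff=0.0000 vs cont=3.1017 → 3.1017 [wait]  ⇒ S*(3)=81.6131
t_2: node(2,0) S=76.3404 payoff=23.1496 vs cont=22.6558 → 23.1496 [stop]  node(2,1) S=87.2500 payoff=12.2400 vs cont=13.0362 → 13.0362 [wait]  node(2,2) S=99.7187 payoff=0.0000 vs cont=5.7585 → 5.7585 [wait]  ⇒ S*(2)=76.3404
t_1: node(1,0) S=81.6131 payoff=17.8769 vs cont=17.7956 → 17.8769 [stop]  node(1,1) S=93.2762 payoff=6.2138 vs cont=9.2014 → 9.2014 [wait]  ⇒ S*(1)=81.6131
t_0: node(0,0) S=87.2500 payoff=12.2400 vs cont=13.2939 → 13.2939 [wait]  ⇒ S*(0)=-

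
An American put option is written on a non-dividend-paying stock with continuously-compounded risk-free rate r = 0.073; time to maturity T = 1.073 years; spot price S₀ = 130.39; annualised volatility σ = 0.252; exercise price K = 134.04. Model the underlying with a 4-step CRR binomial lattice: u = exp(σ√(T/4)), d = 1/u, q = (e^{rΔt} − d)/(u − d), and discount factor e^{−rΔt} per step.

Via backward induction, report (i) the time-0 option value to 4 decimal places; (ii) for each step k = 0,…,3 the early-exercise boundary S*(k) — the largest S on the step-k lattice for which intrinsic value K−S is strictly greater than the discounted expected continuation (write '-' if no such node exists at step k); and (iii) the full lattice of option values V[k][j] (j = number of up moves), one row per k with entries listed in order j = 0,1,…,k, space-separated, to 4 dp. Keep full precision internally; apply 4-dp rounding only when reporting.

Δt=0.26825  u=1.13942  d=0.87764  q=0.54296  discount=0.98061
step 4 (expiry): payoffs max(K−S,0) = 56.6809 33.6067 3.6500 0.0000 0.0000
step 3: (k=3,j=0): S=88.1444, (K−S)⁺=45.8956, hold=43.2964 ⇒ V=45.8956 exercise | (k=3,j=1): S=114.4356, (K−S)⁺=19.6044, hold=17.0052 ⇒ V=19.6044 exercise | (k=3,j=2): S=148.5688, (K−S)⁺=0.0000, hold=1.6359 ⇒ V=1.6359 continue | (k=3,j=3): S=192.8830, (K−S)⁺=0.0000, hold=0.0000 ⇒ V=0.0000 continue  boundary S*=114.4356
step 2: (k=2,j=0): S=100.4333, (K−S)⁺=33.6067, hold=31.0074 ⇒ V=33.6067 exercise | (k=2,j=1): S=130.3900, (K−S)⁺=3.6500, hold=9.6573 ⇒ V=9.6573 continue | (k=2,j=2): S=169.2820, (K−S)⁺=0.0000, hold=0.7332 ⇒ V=0.7332 continue  boundary S*=100.4333
step 1: (k=1,j=0): S=114.4356, (K−S)⁺=19.6044, hold=20.2036 ⇒ V=20.2036 continue | (k=1,j=1): S=148.5688, (K−S)⁺=0.0000, hold=4.7185 ⇒ V=4.7185 continue  boundary S*=-
step 0: (k=0,j=0): S=130.3900, (K−S)⁺=3.6500, hold=11.5671 ⇒ V=11.5671 continue  boundary S*=-

price = 11.5671
boundary = - - 100.4333 114.4356
tree:
11.5671
20.2036 4.7185
33.6067 9.6573 0.7332
45.8956 19.6044 1.6359 0.0000
56.6809 33.6067 3.6500 0.0000 0.0000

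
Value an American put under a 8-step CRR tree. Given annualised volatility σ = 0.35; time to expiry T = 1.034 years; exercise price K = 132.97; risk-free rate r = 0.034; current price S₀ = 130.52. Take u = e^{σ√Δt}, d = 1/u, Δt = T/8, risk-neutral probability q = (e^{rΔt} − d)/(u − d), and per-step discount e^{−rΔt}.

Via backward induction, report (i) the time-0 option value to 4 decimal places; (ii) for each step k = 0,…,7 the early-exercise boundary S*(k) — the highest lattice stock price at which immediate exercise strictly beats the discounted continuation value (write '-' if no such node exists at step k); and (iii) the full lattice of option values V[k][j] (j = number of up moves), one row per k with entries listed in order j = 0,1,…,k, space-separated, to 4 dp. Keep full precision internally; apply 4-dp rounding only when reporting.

params: Δt=0.12925 u=1.13409 d=0.88176 q=0.48604 e^(-rΔt)=0.99562
t_8 payoffs: 85.2720 71.6229 54.0679 31.4895 2.4500 0.0000 0.0000 0.0000 0.0000
t_7: node(7,0) S=54.0937 payoff=78.8763 vs cont=78.2932 → 78.8763 [stop]  node(7,1) S=69.5731 payoff=63.3969 vs cont=62.8139 → 63.3969 [stop]  node(7,2) S=89.4820 payoff=43.4880 vs cont=42.9050 → 43.4880 [stop]  node(7,3) S=115.0880 payoff=17.8820 vs cont=17.2990 → 17.8820 [stop]  node(7,4) S=148.0213 payoff=0.0000 vs cont=1.2537 → 1.2537 [wait]  node(7,5) S=190.3788 payoff=0.0000 vs cont=0.0000 → 0.0000 [wait]  node(7,6) S=244.8572 payoff=0.0000 vs cont=0.0000 → 0.0000 [wait]  node(7,7) S=314.9251 payoff=0.0000 vs cont=0.0000 → 0.0000 [wait]  ⇒ S*(7)=115.0880
t_6: node(6,0) S=61.3471 payoff=71.6229 vs cont=71.0398 → 71.6229 [stop]  node(6,1) S=78.9021 payoff=54.0679 vs cont=53.4849 → 54.0679 [stop]  node(6,2) S=101.4805 payoff=31.4895 vs cont=30.9064 → 31.4895 [stop]  node(6,3) S=130.5200 payoff=2.4500 vs cont=9.7570 → 9.7570 [wait]  node(6,4) S=167.8693 payoff=0.0000 vs cont=0.6415 → 0.6415 [wait]  node(6,5) S=215.9065 payoff=0.0000 vs cont=0.0000 → 0.0000 [wait]  node(6,6) S=277.6899 payoff=0.0000 vs cont=0.0000 → 0.0000 [wait]  ⇒ S*(6)=101.4805
t_5: node(5,0) S=69.5731 payoff=63.3969 vs cont=62.8139 → 63.3969 [stop]  node(5,1) S=89.4820 payoff=43.4880 vs cont=42.9050 → 43.4880 [stop]  node(5,2) S=115.0880 payoff=17.8820 vs cont=20.8349 → 20.8349 [wait]  node(5,3) S=148.0213 payoff=0.0000 vs cont=5.3032 → 5.3032 [wait]  node(5,4) S=190.3788 payoff=0.0000 vs cont=0.3283 → 0.3283 [wait]  node(5,5) S=244.8572 payoff=0.0000 vs cont=0.0000 → 0.0000 [wait]  ⇒ S*(5)=89.4820
t_4: node(4,0) S=78.9021 payoff=54.0679 vs cont=53.4849 → 54.0679 [stop]  node(4,1) S=101.4805 payoff=31.4895 vs cont=32.3353 → 32.3353 [wait]  node(4,2) S=130.5200 payoff=2.4500 vs cont=13.2276 → 13.2276 [wait]  node(4,3) S=167.8693 payoff=0.0000 vs cont=2.8725 → 2.8725 [wait]  node(4,4) S=215.9065 payoff=0.0000 vs cont=0.1680 → 0.1680 [wait]  ⇒ S*(4)=78.9021
t_3: node(3,0) S=89.4820 payoff=43.4880 vs cont=43.3143 → 43.4880 [stop]  node(3,1) S=115.0880 payoff=17.8820 vs cont=22.9472 → 22.9472 [wait]  node(3,2) S=148.0213 payoff=0.0000 vs cont=8.1587 → 8.1587 [wait]  node(3,3) S=190.3788 payoff=0.0000 vs cont=1.5512 → 1.5512 [wait]  ⇒ S*(3)=89.4820
t_2: node(2,0) S=101.4805 payoff=31.4895 vs cont=33.3575 → 33.3575 [wait]  node(2,1) S=130.5200 payoff=2.4500 vs cont=15.6903 → 15.6903 [wait]  node(2,2) S=167.8693 payoff=0.0000 vs cont=4.9255 → 4.9255 [wait]  ⇒ S*(2)=-
t_1: node(1,0) S=115.0880 payoff=17.8820 vs cont=24.6620 → 24.6620 [wait]  node(1,1) S=148.0213 payoff=0.0000 vs cont=10.4124 → 10.4124 [wait]  ⇒ S*(1)=-
t_0: node(0,0) S=130.5200 payoff=2.4500 vs cont=17.6583 → 17.6583 [wait]  ⇒ S*(0)=-

price = 17.6583
boundary = - - - 89.4820 78.9021 89.4820 101.4805 115.0880
tree:
17.6583
24.6620 10.4124
33.3575 15.6903 4.9255
43.4880 22.9472 8.1587 1.5512
54.0679 32.3353 13.2276 2.8725 0.1680
63.3969 43.4880 20.8349 5.3032 0.3283 0.0000
71.6229 54.0679 31.4895 9.7570 0.6415 0.0000 0.0000
78.8763 63.3969 43.4880 17.8820 1.2537 0.0000 0.0000 0.0000
85.2720 71.6229 54.0679 31.4895 2.4500 0.0000 0.0000 0.0000 0.0000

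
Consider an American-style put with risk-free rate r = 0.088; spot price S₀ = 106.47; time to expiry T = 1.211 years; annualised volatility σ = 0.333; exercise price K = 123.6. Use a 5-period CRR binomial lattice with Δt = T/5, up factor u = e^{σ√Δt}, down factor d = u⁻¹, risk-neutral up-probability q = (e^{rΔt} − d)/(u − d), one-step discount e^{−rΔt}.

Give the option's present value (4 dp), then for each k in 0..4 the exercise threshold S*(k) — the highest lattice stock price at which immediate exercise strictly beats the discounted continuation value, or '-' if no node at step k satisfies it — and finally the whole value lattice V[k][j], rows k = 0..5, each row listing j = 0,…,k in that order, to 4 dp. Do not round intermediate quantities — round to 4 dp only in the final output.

Δt=0.24220  u=1.17808  d=0.84884  q=0.52455  discount=0.97891
step 5 (expiry): payoffs max(K−S,0) = 76.6796 58.4809 33.2238 0.0000 0.0000 0.0000
step 4: (k=4,j=0): S=55.2758, (K−S)⁺=68.3242, hold=65.7177 ⇒ V=68.3242 exercise | (k=4,j=1): S=76.7152, (K−S)⁺=46.8848, hold=44.2784 ⇒ V=46.8848 exercise | (k=4,j=2): S=106.4700, (K−S)⁺=17.1300, hold=15.4630 ⇒ V=17.1300 exercise | (k=4,j=3): S=147.7656, (K−S)⁺=0.0000, hold=0.0000 ⇒ V=0.0000 continue | (k=4,j=4): S=205.0782, (K−S)⁺=0.0000, hold=0.0000 ⇒ V=0.0000 continue  boundary S*=106.4700
step 3: (k=3,j=0): S=65.1191, (K−S)⁺=58.4809, hold=55.8745 ⇒ V=58.4809 exercise | (k=3,j=1): S=90.3762, (K−S)⁺=33.2238, hold=30.6173 ⇒ V=33.2238 exercise | (k=3,j=2): S=125.4297, (K−S)⁺=0.0000, hold=7.9727 ⇒ V=7.9727 continue | (k=3,j=3): S=174.0790, (K−S)⁺=0.0000, hold=0.0000 ⇒ V=0.0000 continue  boundary S*=90.3762
step 2: (k=2,j=0): S=76.7152, (K−S)⁺=46.8848, hold=44.2784 ⇒ V=46.8848 exercise | (k=2,j=1): S=106.4700, (K−S)⁺=17.1300, hold=19.5569 ⇒ V=19.5569 continue | (k=2,j=2): S=147.7656, (K−S)⁺=0.0000, hold=3.7106 ⇒ V=3.7106 continue  boundary S*=76.7152
step 1: (k=1,j=0): S=90.3762, (K−S)⁺=33.2238, hold=31.8635 ⇒ V=33.2238 exercise | (k=1,j=1): S=125.4297, (K−S)⁺=0.0000, hold=11.0076 ⇒ V=11.0076 continue  boundary S*=90.3762
step 0: (k=0,j=0): S=106.4700, (K−S)⁺=17.1300, hold=21.1153 ⇒ V=21.1153 continue  boundary S*=-

price = 21.1153
boundary = - 90.3762 76.7152 90.3762 106.4700
tree:
21.1153
33.2238 11.0076
46.8848 19.5569 3.7106
58.4809 33.2238 7.9727 0.0000
68.3242 46.8848 17.1300 0.0000 0.0000
76.6796 58.4809 33.2238 0.0000 0.0000 0.0000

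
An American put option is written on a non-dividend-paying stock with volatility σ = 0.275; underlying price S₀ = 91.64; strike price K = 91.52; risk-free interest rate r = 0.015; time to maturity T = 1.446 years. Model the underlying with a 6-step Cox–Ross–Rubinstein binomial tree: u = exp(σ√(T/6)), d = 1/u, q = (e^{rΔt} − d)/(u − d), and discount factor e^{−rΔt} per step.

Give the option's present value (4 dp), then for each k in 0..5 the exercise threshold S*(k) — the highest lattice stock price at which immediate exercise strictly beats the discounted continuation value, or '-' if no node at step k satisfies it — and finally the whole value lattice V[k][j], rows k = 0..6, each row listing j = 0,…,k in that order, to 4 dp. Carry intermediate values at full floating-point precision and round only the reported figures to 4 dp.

price = 10.7323
boundary = - - - 61.1213 69.9558 80.0671
tree:
10.7323
15.8210 5.2935
22.4599 8.7389 1.5960
30.3987 14.0179 3.0784 0.0000
38.1174 21.5642 5.9377 0.0000 0.0000
44.8614 30.3987 11.4529 0.0000 0.0000 0.0000
50.7538 38.1174 21.5642 0.0000 0.0000 0.0000 0.0000

params: Δt=0.24100 u=1.14454 d=0.87371 q=0.47967 e^(-rΔt)=0.99639
t_6 payoffs: 50.7538 38.1174 21.5642 0.0000 0.0000 0.0000 0.0000
t_5: node(5,0) S=46.6586 payoff=44.8614 vs cont=44.5312 → 44.8614 [stop]  node(5,1) S=61.1213 payoff=30.3987 vs cont=30.0684 → 30.3987 [stop]  node(5,2) S=80.0671 payoff=11.4529 vs cont=11.1800 → 11.4529 [stop]  node(5,3) S=104.8856 payoff=0.0000 vs cont=0.0000 → 0.0000 [wait]  node(5,4) S=137.3970 payoff=0.0000 vs cont=0.0000 → 0.0000 [wait]  node(5,5) S=179.9861 payoff=0.0000 vs cont=0.0000 → 0.0000 [wait]  ⇒ S*(5)=80.0671
t_4: node(4,0) S=53.4026 payoff=38.1174 vs cont=37.7872 → 38.1174 [stop]  node(4,1) S=69.9558 payoff=21.5642 vs cont=21.2340 → 21.5642 [stop]  node(4,2) S=91.6400 payoff=0.0000 vs cont=5.9377 → 5.9377 [wait]  node(4,3) S=120.0457 payoff=0.0000 vs cont=0.0000 → 0.0000 [wait]  node(4,4) S=157.2563 payoff=0.0000 vs cont=0.0000 → 0.0000 [wait]  ⇒ S*(4)=69.9558
t_3: node(3,0) S=61.1213 payoff=30.3987 vs cont=30.0684 → 30.3987 [stop]  node(3,1) S=80.0671 payoff=11.4529 vs cont=14.0179 → 14.0179 [wait]  node(3,2) S=104.8856 payoff=0.0000 vs cont=3.0784 → 3.0784 [wait]  node(3,3) S=137.3970 payoff=0.0000 vs cont=0.0000 → 0.0000 [wait]  ⇒ S*(3)=61.1213
t_2: node(2,0) S=69.9558 payoff=21.5642 vs cont=22.4599 → 22.4599 [wait]  node(2,1) S=91.6400 payoff=0.0000 vs cont=8.7389 → 8.7389 [wait]  node(2,2) S=120.0457 payoff=0.0000 vs cont=1.5960 → 1.5960 [wait]  ⇒ S*(2)=-
t_1: node(1,0) S=80.0671 payoff=11.4529 vs cont=15.8210 → 15.8210 [wait]  node(1,1) S=104.8856 payoff=0.0000 vs cont=5.2935 → 5.2935 [wait]  ⇒ S*(1)=-
t_0: node(0,0) S=91.6400 payoff=0.0000 vs cont=10.7323 → 10.7323 [wait]  ⇒ S*(0)=-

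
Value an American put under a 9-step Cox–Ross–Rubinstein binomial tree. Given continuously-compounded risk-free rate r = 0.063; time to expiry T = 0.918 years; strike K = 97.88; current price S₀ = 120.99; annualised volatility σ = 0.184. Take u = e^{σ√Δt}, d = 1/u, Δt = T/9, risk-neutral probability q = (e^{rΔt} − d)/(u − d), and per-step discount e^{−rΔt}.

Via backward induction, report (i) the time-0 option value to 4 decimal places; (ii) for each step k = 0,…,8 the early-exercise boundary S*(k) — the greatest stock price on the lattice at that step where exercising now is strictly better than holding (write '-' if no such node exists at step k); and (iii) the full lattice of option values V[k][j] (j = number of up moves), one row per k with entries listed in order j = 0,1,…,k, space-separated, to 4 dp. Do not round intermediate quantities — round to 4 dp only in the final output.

price = 0.5375
boundary = - - - - - - 85.0397 80.1864 85.0397
tree:
0.5375
0.9726 0.1736
1.7265 0.3423 0.0320
2.9952 0.6669 0.0700 0.0000
5.0524 1.2795 0.1532 0.0000 0.0000
8.2309 2.4065 0.3353 0.0000 0.0000 0.0000
12.8403 4.4047 0.7339 0.0000 0.0000 0.0000 0.0000
17.6936 7.7535 1.6062 0.0000 0.0000 0.0000 0.0000 0.0000
22.2700 12.8403 3.5152 0.0000 0.0000 0.0000 0.0000 0.0000 0.0000
26.5852 17.6936 7.6932 0.0000 0.0000 0.0000 0.0000 0.0000 0.0000 0.0000

Δt=0.10200  u=1.06053  d=0.94293  q=0.54013  discount=0.99359
step 9 (expiry): payoffs max(K−S,0) = 26.5852 17.6936 7.6932 0.0000 0.0000 0.0000 0.0000 0.0000 0.0000 0.0000
step 8: (k=8,j=0): S=75.6100, (K−S)⁺=22.2700, hold=21.6430 ⇒ V=22.2700 exercise | (k=8,j=1): S=85.0397, (K−S)⁺=12.8403, hold=12.2133 ⇒ V=12.8403 exercise | (k=8,j=2): S=95.6455, (K−S)⁺=2.2345, hold=3.5152 ⇒ V=3.5152 continue | (k=8,j=3): S=107.5739, (K−S)⁺=0.0000, hold=0.0000 ⇒ V=0.0000 continue | (k=8,j=4): S=120.9900, (K−S)⁺=0.0000, hold=0.0000 ⇒ V=0.0000 continue | (k=8,j=5): S=136.0793, (K−S)⁺=0.0000, hold=0.0000 ⇒ V=0.0000 continue | (k=8,j=6): S=153.0504, (K−S)⁺=0.0000, hold=0.0000 ⇒ V=0.0000 continue | (k=8,j=7): S=172.1381, (K−S)⁺=0.0000, hold=0.0000 ⇒ V=0.0000 continue | (k=8,j=8): S=193.6064, (K−S)⁺=0.0000, hold=0.0000 ⇒ V=0.0000 continue  boundary S*=85.0397
step 7: (k=7,j=0): S=80.1864, (K−S)⁺=17.6936, hold=17.0667 ⇒ V=17.6936 exercise | (k=7,j=1): S=90.1868, (K−S)⁺=7.6932, hold=7.7535 ⇒ V=7.7535 continue | (k=7,j=2): S=101.4345, (K−S)⁺=0.0000, hold=1.6062 ⇒ V=1.6062 continue | (k=7,j=3): S=114.0849, (K−S)⁺=0.0000, hold=0.0000 ⇒ V=0.0000 continue | (k=7,j=4): S=128.3130, (K−S)⁺=0.0000, hold=0.0000 ⇒ V=0.0000 continue | (k=7,j=5): S=144.3156, (K−S)⁺=0.0000, hold=0.0000 ⇒ V=0.0000 continue | (k=7,j=6): S=162.3139, (K−S)⁺=0.0000, hold=0.0000 ⇒ V=0.0000 continue | (k=7,j=7): S=182.5569, (K−S)⁺=0.0000, hold=0.0000 ⇒ V=0.0000 continue  boundary S*=80.1864
step 6: (k=6,j=0): S=85.0397, (K−S)⁺=12.8403, hold=12.2457 ⇒ V=12.8403 exercise | (k=6,j=1): S=95.6455, (K−S)⁺=2.2345, hold=4.4047 ⇒ V=4.4047 continue | (k=6,j=2): S=107.5739, (K−S)⁺=0.0000, hold=0.7339 ⇒ V=0.7339 continue | (k=6,j=3): S=120.9900, (K−S)⁺=0.0000, hold=0.0000 ⇒ V=0.0000 continue | (k=6,j=4): S=136.0793, (K−S)⁺=0.0000, hold=0.0000 ⇒ V=0.0000 continue | (k=6,j=5): S=153.0504, (K−S)⁺=0.0000, hold=0.0000 ⇒ V=0.0000 continue | (k=6,j=6): S=172.1381, (K−S)⁺=0.0000, hold=0.0000 ⇒ V=0.0000 continue  boundary S*=85.0397
step 5: (k=5,j=0): S=90.1868, (K−S)⁺=7.6932, hold=8.2309 ⇒ V=8.2309 continue | (k=5,j=1): S=101.4345, (K−S)⁺=0.0000, hold=2.4065 ⇒ V=2.4065 continue | (k=5,j=2): S=114.0849, (K−S)⁺=0.0000, hold=0.3353 ⇒ V=0.3353 continue | (k=5,j=3): S=128.3130, (K−S)⁺=0.0000, hold=0.0000 ⇒ V=0.0000 continue | (k=5,j=4): S=144.3156, (K−S)⁺=0.0000, hold=0.0000 ⇒ V=0.0000 continue | (k=5,j=5): S=162.3139, (K−S)⁺=0.0000, hold=0.0000 ⇒ V=0.0000 continue  boundary S*=-
step 4: (k=4,j=0): S=95.6455, (K−S)⁺=2.2345, hold=5.0524 ⇒ V=5.0524 continue | (k=4,j=1): S=107.5739, (K−S)⁺=0.0000, hold=1.2795 ⇒ V=1.2795 continue | (k=4,j=2): S=120.9900, (K−S)⁺=0.0000, hold=0.1532 ⇒ V=0.1532 continue | (k=4,j=3): S=136.0793, (K−S)⁺=0.0000, hold=0.0000 ⇒ V=0.0000 continue | (k=4,j=4): S=153.0504, (K−S)⁺=0.0000, hold=0.0000 ⇒ V=0.0000 continue  boundary S*=-
step 3: (k=3,j=0): S=101.4345, (K−S)⁺=0.0000, hold=2.9952 ⇒ V=2.9952 continue | (k=3,j=1): S=114.0849, (K−S)⁺=0.0000, hold=0.6669 ⇒ V=0.6669 continue | (k=3,j=2): S=128.3130, (K−S)⁺=0.0000, hold=0.0700 ⇒ V=0.0700 continue | (k=3,j=3): S=144.3156, (K−S)⁺=0.0000, hold=0.0000 ⇒ V=0.0000 continue  boundary S*=-
step 2: (k=2,j=0): S=107.5739, (K−S)⁺=0.0000, hold=1.7265 ⇒ V=1.7265 continue | (k=2,j=1): S=120.9900, (K−S)⁺=0.0000, hold=0.3423 ⇒ V=0.3423 continue | (k=2,j=2): S=136.0793, (K−S)⁺=0.0000, hold=0.0320 ⇒ V=0.0320 continue  boundary S*=-
step 1: (k=1,j=0): S=114.0849, (K−S)⁺=0.0000, hold=0.9726 ⇒ V=0.9726 continue | (k=1,j=1): S=128.3130, (K−S)⁺=0.0000, hold=0.1736 ⇒ V=0.1736 continue  boundary S*=-
step 0: (k=0,j=0): S=120.9900, (K−S)⁺=0.0000, hold=0.5375 ⇒ V=0.5375 continue  boundary S*=-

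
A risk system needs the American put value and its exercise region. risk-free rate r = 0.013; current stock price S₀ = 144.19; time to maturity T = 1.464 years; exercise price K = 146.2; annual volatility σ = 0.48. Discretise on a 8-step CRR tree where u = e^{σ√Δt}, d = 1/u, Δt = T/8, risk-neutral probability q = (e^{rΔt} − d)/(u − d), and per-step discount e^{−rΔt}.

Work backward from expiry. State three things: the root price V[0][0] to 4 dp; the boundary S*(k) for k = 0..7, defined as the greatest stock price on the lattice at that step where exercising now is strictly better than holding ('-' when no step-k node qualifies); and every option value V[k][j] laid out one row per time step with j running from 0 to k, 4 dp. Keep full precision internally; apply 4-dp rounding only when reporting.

price = 32.2004
boundary = - - - - 63.4203 77.8763 95.6273 117.4244
tree:
32.2004
42.8900 19.5446
55.3960 28.1110 9.3697
69.0666 39.2856 14.8521 2.8415
82.7797 52.9767 23.0659 5.0756 0.1762
94.5522 68.3237 34.8422 9.0586 0.3238 0.0000
104.1394 82.7797 50.5727 16.1528 0.5950 0.0000 0.0000
111.9470 94.5522 68.3237 28.7756 1.0936 0.0000 0.0000 0.0000
118.3053 104.1394 82.7797 50.5727 2.0100 0.0000 0.0000 0.0000 0.0000

params: Δt=0.18300 u=1.22794 d=0.81437 q=0.45460 e^(-rΔt)=0.99762
t_8 payoffs: 118.3053 104.1394 82.7797 50.5727 2.0100 0.0000 0.0000 0.0000 0.0000
t_7: node(7,0) S=34.2530 payoff=111.9470 vs cont=111.5996 → 111.9470 [stop]  node(7,1) S=51.6478 payoff=94.5522 vs cont=94.2048 → 94.5522 [stop]  node(7,2) S=77.8763 payoff=68.3237 vs cont=67.9763 → 68.3237 [stop]  node(7,3) S=117.4244 payoff=28.7756 vs cont=28.4282 → 28.7756 [stop]  node(7,4) S=177.0565 payoff=0.0000 vs cont=1.0936 → 1.0936 [wait]  node(7,5) S=266.9716 payoff=0.0000 vs cont=0.0000 → 0.0000 [wait]  node(7,6) S=402.5486 payoff=0.0000 vs cont=0.0000 → 0.0000 [wait]  node(7,7) S=606.9761 payoff=0.0000 vs cont=0.0000 → 0.0000 [wait]  ⇒ S*(7)=117.4244
t_6: node(6,0) S=42.0606 payoff=104.1394 vs cont=103.7920 → 104.1394 [stop]  node(6,1) S=63.4203 payoff=82.7797 vs cont=82.4323 → 82.7797 [stop]  node(6,2) S=95.6273 payoff=50.5727 vs cont=50.2253 → 50.5727 [stop]  node(6,3) S=144.1900 payoff=2.0100 vs cont=16.1528 → 16.1528 [wait]  node(6,4) S=217.4145 payoff=0.0000 vs cont=0.5950 → 0.5950 [wait]  node(6,5) S=327.8247 payoff=0.0000 vs cont=0.0000 → 0.0000 [wait]  node(6,6) S=494.3050 payoff=0.0000 vs cont=0.0000 → 0.0000 [wait]  ⇒ S*(6)=95.6273
t_5: node(5,0) S=51.6478 payoff=94.5522 vs cont=94.2048 → 94.5522 [stop]  node(5,1) S=77.8763 payoff=68.3237 vs cont=67.9763 → 68.3237 [stop]  node(5,2) S=117.4244 payoff=28.7756 vs cont=34.8422 → 34.8422 [wait]  node(5,3) S=177.0565 payoff=0.0000 vs cont=9.0586 → 9.0586 [wait]  node(5,4) S=266.9716 payoff=0.0000 vs cont=0.3238 → 0.3238 [wait]  node(5,5) S=402.5486 payoff=0.0000 vs cont=0.0000 → 0.0000 [wait]  ⇒ S*(5)=77.8763
t_4: node(4,0) S=63.4203 payoff=82.7797 vs cont=82.4323 → 82.7797 [stop]  node(4,1) S=95.6273 payoff=50.5727 vs cont=52.9767 → 52.9767 [wait]  node(4,2) S=144.1900 payoff=2.0100 vs cont=23.0659 → 23.0659 [wait]  node(4,3) S=217.4145 payoff=0.0000 vs cont=5.0756 → 5.0756 [wait]  node(4,4) S=327.8247 payoff=0.0000 vs cont=0.1762 → 0.1762 [wait]  ⇒ S*(4)=63.4203
t_3: node(3,0) S=77.8763 payoff=68.3237 vs cont=69.0666 → 69.0666 [wait]  node(3,1) S=117.4244 payoff=28.7756 vs cont=39.2856 → 39.2856 [wait]  node(3,2) S=177.0565 payoff=0.0000 vs cont=14.8521 → 14.8521 [wait]  node(3,3) S=266.9716 payoff=0.0000 vs cont=2.8415 → 2.8415 [wait]  ⇒ S*(3)=-
t_2: node(2,0) S=95.6273 payoff=50.5727 vs cont=55.3960 → 55.3960 [wait]  node(2,1) S=144.1900 payoff=2.0100 vs cont=28.1110 → 28.1110 [wait]  node(2,2) S=217.4145 payoff=0.0000 vs cont=9.3697 → 9.3697 [wait]  ⇒ S*(2)=-
t_1: node(1,0) S=117.4244 payoff=28.7756 vs cont=42.8900 → 42.8900 [wait]  node(1,1) S=177.0565 payoff=0.0000 vs cont=19.5446 → 19.5446 [wait]  ⇒ S*(1)=-
t_0: node(0,0) S=144.1900 payoff=2.0100 vs cont=32.2004 → 32.2004 [wait]  ⇒ S*(0)=-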